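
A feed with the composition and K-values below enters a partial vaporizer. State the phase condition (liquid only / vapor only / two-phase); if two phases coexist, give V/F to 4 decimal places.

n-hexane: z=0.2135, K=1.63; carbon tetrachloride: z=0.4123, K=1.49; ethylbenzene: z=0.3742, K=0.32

two-phase, V/F = 0.2233

ΣzᵢKᵢ = 1.0821; Σzᵢ/Kᵢ = 1.5771.
Both exceed 1, so a two-phase solution exists.
Rachford–Rice: g(ψ) = Σ zᵢ(Kᵢ−1)/(1+ψ(Kᵢ−1)) = 0.
Newton–Raphson from ψ = 0.47:
  ψ = 0.4700: g = -0.10599, g' = -0.4896 → ψ = 0.2535
  ψ = 0.2535: g = -0.01177, g' = -0.3940 → ψ = 0.2236
  ψ = 0.2236: g = -0.00012, g' = -0.3862 → ψ = 0.2233
Converged at ψ = 0.2233.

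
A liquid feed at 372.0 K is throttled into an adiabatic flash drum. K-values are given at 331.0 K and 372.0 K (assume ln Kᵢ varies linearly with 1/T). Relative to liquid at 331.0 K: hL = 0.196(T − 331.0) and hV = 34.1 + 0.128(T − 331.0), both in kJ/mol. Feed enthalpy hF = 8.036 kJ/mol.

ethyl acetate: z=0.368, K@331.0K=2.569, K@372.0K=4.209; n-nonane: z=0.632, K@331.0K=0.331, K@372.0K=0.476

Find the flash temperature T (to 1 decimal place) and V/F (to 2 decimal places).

Adiabatic flash: solve Rachford–Rice at each trial T, then check hF = ψ·hV(T) + (1−ψ)·hL(T).
  T = 331.0 K: K = (2.569, 0.331), RR gives ψ = 0.147, H_out = 5.022 kJ/mol
  T = 372.0 K: K = (4.209, 0.476), RR gives ψ = 0.505, H_out = 23.859 kJ/mol
  T = 351.5 K: K = (3.336, 0.401), RR gives ψ = 0.344, H_out = 15.268 kJ/mol
  T = 341.2 K: K = (2.937, 0.365), RR gives ψ = 0.254, H_out = 10.469 kJ/mol
  T = 336.1 K: K = (2.750, 0.348), RR gives ψ = 0.203, H_out = 7.858 kJ/mol
  T = 338.6 K: K = (2.841, 0.356), RR gives ψ = 0.228, H_out = 9.162 kJ/mol
  T = 337.4 K: K = (2.797, 0.352), RR gives ψ = 0.216, H_out = 8.542 kJ/mol
Linear interpolation between T = 336.1 (H_out = 7.858) and T = 337.4 (H_out = 8.542) on hF = 8.036 gives T ≈ 336.4 K, at which ψ = 0.21.

T = 336.4 K, V/F = 0.21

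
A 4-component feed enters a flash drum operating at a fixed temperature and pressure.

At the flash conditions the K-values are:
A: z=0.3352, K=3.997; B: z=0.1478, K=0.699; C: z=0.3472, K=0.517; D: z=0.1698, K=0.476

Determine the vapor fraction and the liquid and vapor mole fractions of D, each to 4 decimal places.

Iterate (Newton) starting at ψ = 0.5:
  ψ = 0.5000: g = 0.00806, g' = -0.7272 → ψ = 0.5111
Converged at ψ = 0.5111.
Compositions from xᵢ = zᵢ/(1+ψ(Kᵢ−1)), yᵢ = Kᵢxᵢ:
  A: x = 0.1324, y = 0.5292
  B: x = 0.1747, y = 0.1221
  C: x = 0.4610, y = 0.2383
  D: x = 0.2319, y = 0.1104

ψ = 0.5111, x_D = 0.2319, y_D = 0.1104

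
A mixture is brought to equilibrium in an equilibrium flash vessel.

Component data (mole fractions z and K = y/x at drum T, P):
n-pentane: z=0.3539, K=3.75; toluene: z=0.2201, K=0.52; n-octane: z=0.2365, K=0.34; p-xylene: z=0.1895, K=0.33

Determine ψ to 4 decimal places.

Material balance + equilibrium reduce to Σ zᵢ(Kᵢ−1)/(1+ψ(Kᵢ−1)) = 0.
Check two-phase: ΣzᵢKᵢ = 1.5845 > 1 and Σzᵢ/Kᵢ = 1.7875 > 1, so g(0) = 0.5845 > 0 and g(1) = -0.7875 < 0.
Newton iteration, ψ⁰ = 0.5:
  ψ = 0.5000: g = -0.15313, g' = -0.9841 → ψ = 0.3444
  ψ = 0.3444: g = 0.00620, g' = -1.0950 → ψ = 0.3501
Converged at ψ = 0.3501.

ψ = 0.3501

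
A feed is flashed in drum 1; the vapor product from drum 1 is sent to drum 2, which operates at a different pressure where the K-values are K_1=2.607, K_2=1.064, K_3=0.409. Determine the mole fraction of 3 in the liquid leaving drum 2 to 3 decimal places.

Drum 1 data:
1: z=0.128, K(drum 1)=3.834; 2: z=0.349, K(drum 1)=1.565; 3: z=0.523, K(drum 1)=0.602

x_3 (drum 2) = 0.450

Drum 1:
Let ψ₁ = V/F and solve Σ zᵢ(Kᵢ−1)/(1+ψ₁(Kᵢ−1)) = 0.
Check two-phase: ΣzᵢKᵢ = 1.352 > 1 and Σzᵢ/Kᵢ = 1.125 > 1, so g(0) = 0.352 > 0 and g(1) = -0.125 < 0.
Newton iteration, ψ₁⁰ = 0.34:
  ψ₁ = 0.340: g = 0.1094, g' = -0.456 → ψ₁ = 0.580
  ψ₁ = 0.580: g = 0.0151, g' = -0.350 → ψ₁ = 0.623
  ψ₁ = 0.623: g = 0.0002, g' = -0.342 → ψ₁ = 0.624
Converged at ψ₁ = 0.624.
Drum-1 compositions:
  1: x = 0.046, y = 0.177
  2: x = 0.258, y = 0.404
  3: x = 0.696, y = 0.419
Drum-2 feed = drum-1 vapor: z₂ = (0.1773, 0.4039, 0.4188).
Drum 2:
Material balance + equilibrium reduce to Σ zᵢ(Kᵢ−1)/(1+ψ₂(Kᵢ−1)) = 0.
Check two-phase: ΣzᵢKᵢ = 1.063 > 1 and Σzᵢ/Kᵢ = 1.472 > 1, so g(0) = 0.063 > 0 and g(1) = -0.472 < 0.
Iterate (Newton) starting at ψ₂ = 0.61:
  ψ₂ = 0.610: g = -0.2183, g' = -0.476 → ψ₂ = 0.151
  ψ₂ = 0.151: g = -0.0171, g' = -0.474 → ψ₂ = 0.115
  ψ₂ = 0.115: g = 0.0004, g' = -0.496 → ψ₂ = 0.116
Converged at ψ₂ = 0.116.
  1: x = 0.149, y = 0.390
  2: x = 0.401, y = 0.427
  3: x = 0.450, y = 0.184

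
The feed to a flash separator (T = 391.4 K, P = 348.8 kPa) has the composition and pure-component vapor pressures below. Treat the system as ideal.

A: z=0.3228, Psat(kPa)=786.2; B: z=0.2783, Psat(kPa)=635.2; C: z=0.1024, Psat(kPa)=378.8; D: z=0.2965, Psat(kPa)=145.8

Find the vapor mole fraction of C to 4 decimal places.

Raoult's law: Kᵢ = Pᵢˢᵃᵗ/P = Pᵢˢᵃᵗ/348.8.
  K_A = 786.2/348.8 = 2.254014, K_B = 635.2/348.8 = 1.821101, K_C = 378.8/348.8 = 1.086009, K_D = 145.8/348.8 = 0.418005
Material balance + equilibrium reduce to Σ zᵢ(Kᵢ−1)/(1+ψ(Kᵢ−1)) = 0.
Check two-phase: ΣzᵢKᵢ = 1.4696 > 1 and Σzᵢ/Kᵢ = 1.0996 > 1, so g(0) = 0.4696 > 0 and g(1) = -0.0996 < 0.
Iterate (Newton) starting at ψ = 0.66:
  ψ = 0.6600: g = 0.09783, g' = -0.4963 → ψ = 0.8571
  ψ = 0.8571: g = -0.00690, g' = -0.5831 → ψ = 0.8453
  ψ = 0.8453: g = -0.00005, g' = -0.5747 → ψ = 0.8452
Converged at ψ = 0.8452.
Compositions from xᵢ = zᵢ/(1+ψ(Kᵢ−1)), yᵢ = Kᵢxᵢ:
  A: x = 0.1567, y = 0.3532
  B: x = 0.1643, y = 0.2992
  C: x = 0.0955, y = 0.1037
  D: x = 0.5835, y = 0.2439

y_C = 0.1037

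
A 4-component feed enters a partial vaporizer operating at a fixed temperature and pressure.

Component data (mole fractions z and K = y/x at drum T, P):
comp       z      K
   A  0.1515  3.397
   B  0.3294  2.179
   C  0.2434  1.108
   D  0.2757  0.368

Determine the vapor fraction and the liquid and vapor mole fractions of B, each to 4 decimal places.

ψ = 0.7942, x_B = 0.1701, y_B = 0.3707

Let ψ = V/F and solve Σ zᵢ(Kᵢ−1)/(1+ψ(Kᵢ−1)) = 0.
g(0) = ΣzᵢKᵢ − 1 = 0.6036 and g(1) = 1 − Σzᵢ/Kᵢ = -0.1646, so a root lies in (0, 1).
Newton iteration, ψ⁰ = 0.58:
  ψ = 0.5800: g = 0.13224, g' = -0.5908 → ψ = 0.8038
  ψ = 0.8038: g = -0.00650, g' = -0.6797 → ψ = 0.7943
  ψ = 0.7943: g = -0.00004, g' = -0.6717 → ψ = 0.7942
Converged at ψ = 0.7942.
Compositions from xᵢ = zᵢ/(1+ψ(Kᵢ−1)), yᵢ = Kᵢxᵢ:
  A: x = 0.0522, y = 0.1772
  B: x = 0.1701, y = 0.3707
  C: x = 0.2242, y = 0.2484
  D: x = 0.5535, y = 0.2037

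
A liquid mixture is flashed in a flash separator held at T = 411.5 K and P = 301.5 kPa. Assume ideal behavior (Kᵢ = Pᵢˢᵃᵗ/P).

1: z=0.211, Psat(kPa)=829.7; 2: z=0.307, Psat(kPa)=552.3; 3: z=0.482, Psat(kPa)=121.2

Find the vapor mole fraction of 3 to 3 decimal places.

y_3 = 0.264

Raoult's law: Kᵢ = Pᵢˢᵃᵗ/P = Pᵢˢᵃᵗ/301.5.
  K_1 = 829.7/301.5 = 2.75191, K_2 = 552.3/301.5 = 1.83184, K_3 = 121.2/301.5 = 0.40199
Material balance + equilibrium reduce to Σ zᵢ(Kᵢ−1)/(1+V/F(Kᵢ−1)) = 0.
g(0) = ΣzᵢKᵢ − 1 = 0.337 and g(1) = 1 − Σzᵢ/Kᵢ = -0.443, so a root lies in (0, 1).
Newton–Raphson from V/F = 0.68:
  V/F = 0.680: g = -0.1540, g' = -0.711 → V/F = 0.463
  V/F = 0.463: g = -0.0104, g' = -0.638 → V/F = 0.447
Converged at V/F = 0.447.
Compositions from xᵢ = zᵢ/(1+V/F(Kᵢ−1)), yᵢ = Kᵢxᵢ:
  1: x = 0.118, y = 0.326
  2: x = 0.224, y = 0.410
  3: x = 0.658, y = 0.264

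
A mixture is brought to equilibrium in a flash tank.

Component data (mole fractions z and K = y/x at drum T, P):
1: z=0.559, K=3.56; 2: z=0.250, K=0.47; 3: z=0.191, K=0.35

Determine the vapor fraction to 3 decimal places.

ψ = 0.780

Newton iteration, ψ⁰ = 0.45:
  ψ = 0.450: g = 0.3155, g' = -1.073 → ψ = 0.744
  ψ = 0.744: g = 0.0336, g' = -0.928 → ψ = 0.780
Converged at ψ = 0.780.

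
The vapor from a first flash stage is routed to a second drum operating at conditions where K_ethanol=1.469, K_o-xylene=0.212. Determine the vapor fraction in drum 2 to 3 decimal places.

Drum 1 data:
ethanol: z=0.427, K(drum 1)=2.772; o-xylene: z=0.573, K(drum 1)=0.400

Drum 1:
Newton iteration, ψ₁⁰ = 0.5:
  ψ₁ = 0.500: g = -0.0900, g' = -0.798 → ψ₁ = 0.387
  ψ₁ = 0.387: g = 0.0009, g' = -0.822 → ψ₁ = 0.388
Converged at ψ₁ = 0.388.
Drum-1 compositions:
  ethanol: x = 0.253, y = 0.701
  o-xylene: x = 0.747, y = 0.299
Drum-2 feed = drum-1 vapor: z₂ = (0.7012, 0.2988).
Drum 2:
Binary case is linear: z₁(K₁−1)(1+ψ₂(K₂−1)) + z₂(K₂−1)(1+ψ₂(K₁−1)) = 0
⇒ ψ₂ = [z₁(K₁−1)+z₂(K₂−1)] / [−(K₁−1)(K₂−1)] = 0.0934/0.3696 = 0.253
  ethanol: x = 0.627, y = 0.921
  o-xylene: x = 0.373, y = 0.079

V/F (drum 2) = 0.253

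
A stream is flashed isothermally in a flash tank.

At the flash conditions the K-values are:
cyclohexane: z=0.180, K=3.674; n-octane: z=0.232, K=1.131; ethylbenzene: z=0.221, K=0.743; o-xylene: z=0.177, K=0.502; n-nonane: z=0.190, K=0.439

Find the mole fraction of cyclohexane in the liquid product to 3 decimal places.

Newton–Raphson from β = 0.68:
  β = 0.680: g = -0.1757, g' = -0.443 → β = 0.284
  β = 0.284: g = 0.0123, g' = -0.581 → β = 0.305
Converged at β = 0.305.
Compositions from xᵢ = zᵢ/(1+β(Kᵢ−1)), yᵢ = Kᵢxᵢ:
  cyclohexane: x = 0.099, y = 0.364
  n-octane: x = 0.223, y = 0.252
  ethylbenzene: x = 0.240, y = 0.178
  o-xylene: x = 0.209, y = 0.105
  n-nonane: x = 0.229, y = 0.101

x_cyclohexane = 0.099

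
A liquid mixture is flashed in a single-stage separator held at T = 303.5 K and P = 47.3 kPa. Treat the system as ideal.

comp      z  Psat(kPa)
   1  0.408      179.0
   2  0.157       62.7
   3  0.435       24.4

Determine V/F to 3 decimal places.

V/F = 0.884

Raoult's law: Kᵢ = Pᵢˢᵃᵗ/P = Pᵢˢᵃᵗ/47.3.
  K_1 = 179.0/47.3 = 3.78436, K_2 = 62.7/47.3 = 1.32558, K_3 = 24.4/47.3 = 0.51586
Rachford–Rice: g(V/F) = Σ zᵢ(Kᵢ−1)/(1+V/F(Kᵢ−1)) = 0.
g(0) = ΣzᵢKᵢ − 1 = 0.977 and g(1) = 1 − Σzᵢ/Kᵢ = -0.070, so a root lies in (0, 1).
Newton–Raphson from V/F = 0.5:
  V/F = 0.500: g = 0.2410, g' = -0.743 → V/F = 0.825
  V/F = 0.825: g = 0.0345, g' = -0.584 → V/F = 0.884
Converged at V/F = 0.884.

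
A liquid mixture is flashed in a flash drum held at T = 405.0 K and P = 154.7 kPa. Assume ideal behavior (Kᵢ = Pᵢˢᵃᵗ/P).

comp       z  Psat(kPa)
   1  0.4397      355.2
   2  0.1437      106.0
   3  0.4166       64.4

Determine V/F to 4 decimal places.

V/F = 0.4109

Raoult's law: Kᵢ = Pᵢˢᵃᵗ/P = Pᵢˢᵃᵗ/154.7.
  K_1 = 355.2/154.7 = 2.296057, K_2 = 106.0/154.7 = 0.685197, K_3 = 64.4/154.7 = 0.416290
Material balance + equilibrium reduce to Σ zᵢ(Kᵢ−1)/(1+V/F(Kᵢ−1)) = 0.
Feasibility: ΣzᵢKᵢ = 1.2815, Σzᵢ/Kᵢ = 1.4020 — both > 1, two phases present.
Newton–Raphson from V/F = 0.37:
  V/F = 0.3700: g = 0.02381, g' = -0.5866 → V/F = 0.4106
  V/F = 0.4106: g = 0.00017, g' = -0.5789 → V/F = 0.4109
Converged at V/F = 0.4109.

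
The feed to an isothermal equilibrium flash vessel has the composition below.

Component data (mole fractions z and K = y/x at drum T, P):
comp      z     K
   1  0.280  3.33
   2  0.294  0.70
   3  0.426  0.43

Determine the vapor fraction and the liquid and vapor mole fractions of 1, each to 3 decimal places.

ψ = 0.292, x_1 = 0.167, y_1 = 0.555

Rachford–Rice: g(ψ) = Σ zᵢ(Kᵢ−1)/(1+ψ(Kᵢ−1)) = 0.
Feasibility: ΣzᵢKᵢ = 1.321, Σzᵢ/Kᵢ = 1.495 — both > 1, two phases present.
Iterate (Newton) starting at ψ = 0.32:
  ψ = 0.320: g = -0.0208, g' = -0.738 → ψ = 0.292
Converged at ψ = 0.292.
Compositions from xᵢ = zᵢ/(1+ψ(Kᵢ−1)), yᵢ = Kᵢxᵢ:
  1: x = 0.167, y = 0.555
  2: x = 0.322, y = 0.226
  3: x = 0.511, y = 0.220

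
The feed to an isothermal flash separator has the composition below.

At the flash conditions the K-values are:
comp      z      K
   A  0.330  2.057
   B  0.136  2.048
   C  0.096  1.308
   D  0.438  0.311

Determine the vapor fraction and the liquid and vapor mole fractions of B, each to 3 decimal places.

ψ = 0.331, x_B = 0.101, y_B = 0.207

Material balance + equilibrium reduce to Σ zᵢ(Kᵢ−1)/(1+ψ(Kᵢ−1)) = 0.
g(0) = ΣzᵢKᵢ − 1 = 0.219 and g(1) = 1 − Σzᵢ/Kᵢ = -0.709, so a root lies in (0, 1).
Newton iteration, ψ⁰ = 0.69:
  ψ = 0.690: g = -0.2665, g' = -0.935 → ψ = 0.405
  ψ = 0.405: g = -0.0481, g' = -0.662 → ψ = 0.332
  ψ = 0.332: g = -0.0008, g' = -0.641 → ψ = 0.331
Converged at ψ = 0.331.
Compositions from xᵢ = zᵢ/(1+ψ(Kᵢ−1)), yᵢ = Kᵢxᵢ:
  A: x = 0.244, y = 0.503
  B: x = 0.101, y = 0.207
  C: x = 0.087, y = 0.114
  D: x = 0.567, y = 0.176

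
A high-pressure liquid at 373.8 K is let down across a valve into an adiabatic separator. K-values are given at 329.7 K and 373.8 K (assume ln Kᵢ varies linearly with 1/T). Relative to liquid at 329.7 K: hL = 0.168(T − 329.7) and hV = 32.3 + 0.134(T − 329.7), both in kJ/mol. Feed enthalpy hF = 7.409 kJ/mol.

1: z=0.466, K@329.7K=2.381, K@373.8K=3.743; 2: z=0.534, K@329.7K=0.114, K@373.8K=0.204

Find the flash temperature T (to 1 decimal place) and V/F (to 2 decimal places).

T = 336.6 K, V/F = 0.19

Adiabatic flash: solve Rachford–Rice at each trial T, then check hF = ψ·hV(T) + (1−ψ)·hL(T).
  T = 329.7 K: K = (2.381, 0.114), RR gives ψ = 0.139, H_out = 4.499 kJ/mol
  T = 373.8 K: K = (3.743, 0.204), RR gives ψ = 0.391, H_out = 19.444 kJ/mol
  T = 351.8 K: K = (3.029, 0.155), RR gives ψ = 0.289, H_out = 12.819 kJ/mol
  T = 340.8 K: K = (2.698, 0.134), RR gives ψ = 0.223, H_out = 8.999 kJ/mol
  T = 335.2 K: K = (2.536, 0.124), RR gives ψ = 0.184, H_out = 6.832 kJ/mol
  T = 338.0 K: K = (2.616, 0.129), RR gives ψ = 0.204, H_out = 7.939 kJ/mol
  T = 336.6 K: K = (2.576, 0.126), RR gives ψ = 0.194, H_out = 7.392 kJ/mol
Linear interpolation between T = 336.6 (H_out = 7.392) and T = 338.0 (H_out = 7.939) on hF = 7.409 gives T ≈ 336.6 K, at which ψ = 0.19.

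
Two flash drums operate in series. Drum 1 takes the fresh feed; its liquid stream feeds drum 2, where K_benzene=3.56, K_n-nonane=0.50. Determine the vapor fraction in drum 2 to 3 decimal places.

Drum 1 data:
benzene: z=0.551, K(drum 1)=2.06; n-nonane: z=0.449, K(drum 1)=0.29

V/F (drum 2) = 0.568

Drum 1:
Binary case is linear: z₁(K₁−1)(1+ψ₁(K₂−1)) + z₂(K₂−1)(1+ψ₁(K₁−1)) = 0
⇒ ψ₁ = [z₁(K₁−1)+z₂(K₂−1)] / [−(K₁−1)(K₂−1)] = 0.2653/0.7526 = 0.352
Drum-1 compositions:
  benzene: x = 0.401, y = 0.826
  n-nonane: x = 0.599, y = 0.174
Drum-2 feed = drum-1 liquid: z₂ = (0.4011, 0.5989).
Drum 2:
Rachford–Rice: g(ψ₂) = Σ zᵢ(Kᵢ−1)/(1+ψ₂(Kᵢ−1)) = 0.
g(0) = ΣzᵢKᵢ − 1 = 0.727 and g(1) = 1 − Σzᵢ/Kᵢ = -0.310, so a root lies in (0, 1).
Binary case is linear: z₁(K₁−1)(1+ψ₂(K₂−1)) + z₂(K₂−1)(1+ψ₂(K₁−1)) = 0
⇒ ψ₂ = [z₁(K₁−1)+z₂(K₂−1)] / [−(K₁−1)(K₂−1)] = 0.7275/1.2800 = 0.568
  benzene: x = 0.163, y = 0.582
  n-nonane: x = 0.837, y = 0.418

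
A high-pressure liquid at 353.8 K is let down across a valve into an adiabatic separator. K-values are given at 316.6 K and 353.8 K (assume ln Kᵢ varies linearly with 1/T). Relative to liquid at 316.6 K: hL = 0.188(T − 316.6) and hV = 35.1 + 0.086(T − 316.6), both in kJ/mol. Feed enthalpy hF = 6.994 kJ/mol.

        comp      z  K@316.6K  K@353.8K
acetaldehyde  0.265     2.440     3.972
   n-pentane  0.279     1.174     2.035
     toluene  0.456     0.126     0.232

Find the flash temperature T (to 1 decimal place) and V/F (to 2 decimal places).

Adiabatic flash: solve Rachford–Rice at each trial T, then check hF = ψ·hV(T) + (1−ψ)·hL(T).
  T = 316.6 K: K = (2.440, 1.174, 0.126), RR gives ψ = 0.035, H_out = 1.245 kJ/mol
  T = 353.8 K: K = (3.972, 2.035, 0.232), RR gives ψ = 0.449, H_out = 21.050 kJ/mol
  T = 335.2 K: K = (3.156, 1.569, 0.174), RR gives ψ = 0.283, H_out = 12.892 kJ/mol
  T = 325.9 K: K = (2.785, 1.363, 0.149), RR gives ψ = 0.175, H_out = 7.708 kJ/mol
  T = 321.2 K: K = (2.607, 1.265, 0.137), RR gives ψ = 0.109, H_out = 4.639 kJ/mol
  T = 323.5 K: K = (2.694, 1.313, 0.143), RR gives ψ = 0.142, H_out = 6.186 kJ/mol
Linear interpolation between T = 323.5 (H_out = 6.186) and T = 325.9 (H_out = 7.708) on hF = 6.994 gives T ≈ 324.8 K, at which ψ = 0.16.

T = 324.8 K, V/F = 0.16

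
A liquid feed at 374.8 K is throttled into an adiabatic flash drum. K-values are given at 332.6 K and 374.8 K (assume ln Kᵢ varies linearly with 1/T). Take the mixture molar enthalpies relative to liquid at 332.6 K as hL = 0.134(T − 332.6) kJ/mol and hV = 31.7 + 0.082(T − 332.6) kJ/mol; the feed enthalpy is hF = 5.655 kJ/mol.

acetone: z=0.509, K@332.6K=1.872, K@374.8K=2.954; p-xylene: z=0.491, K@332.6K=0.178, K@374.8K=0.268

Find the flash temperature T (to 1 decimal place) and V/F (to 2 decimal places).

T = 339.3 K, V/F = 0.15

Adiabatic flash: solve Rachford–Rice at each trial T, then check hF = ψ·hV(T) + (1−ψ)·hL(T).
  T = 332.6 K: K = (1.872, 0.178), RR gives ψ = 0.056, H_out = 1.780 kJ/mol
  T = 374.8 K: K = (2.954, 0.268), RR gives ψ = 0.444, H_out = 18.758 kJ/mol
  T = 353.7 K: K = (2.384, 0.221), RR gives ψ = 0.299, H_out = 11.967 kJ/mol
  T = 343.1 K: K = (2.119, 0.199), RR gives ψ = 0.197, H_out = 7.534 kJ/mol
  T = 337.9 K: K = (1.995, 0.188), RR gives ψ = 0.134, H_out = 4.909 kJ/mol
  T = 340.5 K: K = (2.056, 0.194), RR gives ψ = 0.167, H_out = 6.268 kJ/mol
  T = 339.2 K: K = (2.026, 0.191), RR gives ψ = 0.150, H_out = 5.602 kJ/mol
Linear interpolation between T = 339.2 (H_out = 5.602) and T = 340.5 (H_out = 6.268) on hF = 5.655 gives T ≈ 339.3 K, at which ψ = 0.15.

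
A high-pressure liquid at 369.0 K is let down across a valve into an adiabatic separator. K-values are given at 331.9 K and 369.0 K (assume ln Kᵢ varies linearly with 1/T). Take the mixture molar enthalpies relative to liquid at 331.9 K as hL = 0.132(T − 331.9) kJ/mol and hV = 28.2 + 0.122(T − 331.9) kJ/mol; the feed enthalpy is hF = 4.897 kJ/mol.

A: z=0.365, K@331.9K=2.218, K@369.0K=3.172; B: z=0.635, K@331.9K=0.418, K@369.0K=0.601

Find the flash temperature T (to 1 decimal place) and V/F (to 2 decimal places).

Adiabatic flash: solve Rachford–Rice at each trial T, then check hF = ψ·hV(T) + (1−ψ)·hL(T).
  T = 331.9 K: K = (2.218, 0.418), RR gives ψ = 0.106, H_out = 2.984 kJ/mol
  T = 369.0 K: K = (3.172, 0.601), RR gives ψ = 0.622, H_out = 22.219 kJ/mol
  T = 350.4 K: K = (2.676, 0.506), RR gives ψ = 0.360, H_out = 12.522 kJ/mol
  T = 341.1 K: K = (2.441, 0.461), RR gives ψ = 0.236, H_out = 7.858 kJ/mol
  T = 336.5 K: K = (2.329, 0.439), RR gives ψ = 0.173, H_out = 5.473 kJ/mol
  T = 334.2 K: K = (2.273, 0.429), RR gives ψ = 0.140, H_out = 4.245 kJ/mol
Linear interpolation between T = 334.2 (H_out = 4.245) and T = 336.5 (H_out = 5.473) on hF = 4.897 gives T ≈ 335.4 K, at which ψ = 0.16.

T = 335.4 K, V/F = 0.16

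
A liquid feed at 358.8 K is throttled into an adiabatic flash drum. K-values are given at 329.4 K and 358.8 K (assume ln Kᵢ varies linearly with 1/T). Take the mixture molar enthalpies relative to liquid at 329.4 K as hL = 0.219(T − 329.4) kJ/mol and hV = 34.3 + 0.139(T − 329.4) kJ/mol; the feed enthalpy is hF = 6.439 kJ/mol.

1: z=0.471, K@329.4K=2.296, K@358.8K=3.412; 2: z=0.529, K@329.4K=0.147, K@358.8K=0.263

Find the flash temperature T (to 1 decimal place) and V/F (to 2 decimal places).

T = 331.8 K, V/F = 0.17

Adiabatic flash: solve Rachford–Rice at each trial T, then check hF = ψ·hV(T) + (1−ψ)·hL(T).
  T = 329.4 K: K = (2.296, 0.147), RR gives ψ = 0.144, H_out = 4.939 kJ/mol
  T = 358.8 K: K = (3.412, 0.263), RR gives ψ = 0.420, H_out = 19.849 kJ/mol
  T = 344.1 K: K = (2.823, 0.199), RR gives ψ = 0.298, H_out = 13.085 kJ/mol
  T = 336.8 K: K = (2.553, 0.172), RR gives ψ = 0.228, H_out = 9.311 kJ/mol
  T = 333.1 K: K = (2.423, 0.159), RR gives ψ = 0.188, H_out = 7.212 kJ/mol
  T = 331.2 K: K = (2.357, 0.153), RR gives ψ = 0.166, H_out = 6.069 kJ/mol
Linear interpolation between T = 331.2 (H_out = 6.069) and T = 333.1 (H_out = 7.212) on hF = 6.439 gives T ≈ 331.8 K, at which ψ = 0.17.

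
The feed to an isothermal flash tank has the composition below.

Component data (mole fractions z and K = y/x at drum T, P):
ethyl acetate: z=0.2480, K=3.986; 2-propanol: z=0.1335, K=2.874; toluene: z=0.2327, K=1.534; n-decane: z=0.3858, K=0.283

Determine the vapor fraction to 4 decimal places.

ψ = 0.5919

Let ψ = V/F and solve Σ zᵢ(Kᵢ−1)/(1+ψ(Kᵢ−1)) = 0.
g(0) = ΣzᵢKᵢ − 1 = 0.8384 and g(1) = 1 − Σzᵢ/Kᵢ = -0.6236, so a root lies in (0, 1).
Iterate (Newton) starting at ψ = 0.5:
  ψ = 0.5000: g = 0.09307, g' = -1.0040 → ψ = 0.5927
  ψ = 0.5927: g = -0.00077, g' = -1.0316 → ψ = 0.5919
Converged at ψ = 0.5919.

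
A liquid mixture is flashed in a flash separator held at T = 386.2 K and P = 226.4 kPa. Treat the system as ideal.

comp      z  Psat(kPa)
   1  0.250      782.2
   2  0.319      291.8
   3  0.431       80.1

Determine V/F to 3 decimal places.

Raoult's law: Kᵢ = Pᵢˢᵃᵗ/P = Pᵢˢᵃᵗ/226.4.
  K_1 = 782.2/226.4 = 3.45495, K_2 = 291.8/226.4 = 1.28887, K_3 = 80.1/226.4 = 0.35380
Rachford–Rice: g(V/F) = Σ zᵢ(Kᵢ−1)/(1+V/F(Kᵢ−1)) = 0.
Feasibility: ΣzᵢKᵢ = 1.427, Σzᵢ/Kᵢ = 1.538 — both > 1, two phases present.
Newton–Raphson from V/F = 0.53:
  V/F = 0.530: g = -0.0770, g' = -0.721 → V/F = 0.423
Converged at V/F = 0.423.

V/F = 0.423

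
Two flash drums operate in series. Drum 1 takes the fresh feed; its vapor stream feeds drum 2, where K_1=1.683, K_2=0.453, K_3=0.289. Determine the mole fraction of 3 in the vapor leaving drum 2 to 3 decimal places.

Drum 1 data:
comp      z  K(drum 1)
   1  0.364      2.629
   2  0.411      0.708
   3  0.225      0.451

y_3 (drum 2) = 0.046

Drum 1:
Newton–Raphson from ψ₁ = 0.5:
  ψ₁ = 0.500: g = 0.0160, g' = -0.470 → ψ₁ = 0.534
Converged at ψ₁ = 0.534.
Drum-1 compositions:
  1: x = 0.195, y = 0.512
  2: x = 0.487, y = 0.345
  3: x = 0.318, y = 0.144
Drum-2 feed = drum-1 vapor: z₂ = (0.5116, 0.3448, 0.1436).
Drum 2:
Rachford–Rice: g(ψ₂) = Σ zᵢ(Kᵢ−1)/(1+ψ₂(Kᵢ−1)) = 0.
Check two-phase: ΣzᵢKᵢ = 1.059 > 1 and Σzᵢ/Kᵢ = 1.562 > 1, so g(0) = 0.059 > 0 and g(1) = -0.562 < 0.
Newton iteration, ψ₂⁰ = 0.5:
  ψ₂ = 0.500: g = -0.1575, g' = -0.503 → ψ₂ = 0.187
  ψ₂ = 0.187: g = -0.0179, g' = -0.412 → ψ₂ = 0.143
Converged at ψ₂ = 0.143.
  1: x = 0.466, y = 0.784
  2: x = 0.374, y = 0.169
  3: x = 0.160, y = 0.046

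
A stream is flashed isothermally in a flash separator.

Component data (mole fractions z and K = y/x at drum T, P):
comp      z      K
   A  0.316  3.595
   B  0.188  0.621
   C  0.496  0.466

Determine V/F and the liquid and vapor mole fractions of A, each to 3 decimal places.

V/F = 0.377, x_A = 0.160, y_A = 0.574

Rachford–Rice: g(V/F) = Σ zᵢ(Kᵢ−1)/(1+V/F(Kᵢ−1)) = 0.
g(0) = ΣzᵢKᵢ − 1 = 0.484 and g(1) = 1 − Σzᵢ/Kᵢ = -0.455, so a root lies in (0, 1).
Newton iteration, V/F⁰ = 0.34:
  V/F = 0.340: g = 0.0302, g' = -0.847 → V/F = 0.376
  V/F = 0.376: g = 0.0008, g' = -0.804 → V/F = 0.377
Converged at V/F = 0.377.
Compositions from xᵢ = zᵢ/(1+V/F(Kᵢ−1)), yᵢ = Kᵢxᵢ:
  A: x = 0.160, y = 0.574
  B: x = 0.219, y = 0.136
  C: x = 0.621, y = 0.289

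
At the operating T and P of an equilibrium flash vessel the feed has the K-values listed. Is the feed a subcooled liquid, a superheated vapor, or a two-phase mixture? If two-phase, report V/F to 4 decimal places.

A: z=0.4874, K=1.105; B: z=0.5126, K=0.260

ΣzᵢKᵢ = 0.6719; Σzᵢ/Kᵢ = 2.4126.
Since ΣzᵢKᵢ < 1 the mixture is below its bubble point — single liquid phase.

subcooled liquid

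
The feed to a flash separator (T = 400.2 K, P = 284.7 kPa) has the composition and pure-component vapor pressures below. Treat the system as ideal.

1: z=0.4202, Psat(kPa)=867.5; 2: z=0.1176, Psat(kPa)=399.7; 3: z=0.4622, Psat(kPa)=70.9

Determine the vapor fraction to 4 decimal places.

Raoult's law: Kᵢ = Pᵢˢᵃᵗ/P = Pᵢˢᵃᵗ/284.7.
  K_1 = 867.5/284.7 = 3.047067, K_2 = 399.7/284.7 = 1.403934, K_3 = 70.9/284.7 = 0.249034
Let ψ = V/F and solve Σ zᵢ(Kᵢ−1)/(1+ψ(Kᵢ−1)) = 0.
Check two-phase: ΣzᵢKᵢ = 1.5606 > 1 and Σzᵢ/Kᵢ = 2.0776 > 1, so g(0) = 0.5606 > 0 and g(1) = -1.0776 < 0.
Newton iteration, ψ⁰ = 0.65:
  ψ = 0.6500: g = -0.27139, g' = -1.3310 → ψ = 0.4461
  ψ = 0.4461: g = -0.03211, g' = -1.0843 → ψ = 0.4165
  ψ = 0.4165: g = -0.00009, g' = -1.0790 → ψ = 0.4164
Converged at ψ = 0.4164.

ψ = 0.4164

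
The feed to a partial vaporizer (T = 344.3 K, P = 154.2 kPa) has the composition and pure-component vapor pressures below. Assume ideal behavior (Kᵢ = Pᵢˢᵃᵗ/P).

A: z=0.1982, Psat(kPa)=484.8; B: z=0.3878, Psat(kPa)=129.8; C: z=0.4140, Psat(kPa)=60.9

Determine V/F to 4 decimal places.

V/F = 0.1270

Raoult's law: Kᵢ = Pᵢˢᵃᵗ/P = Pᵢˢᵃᵗ/154.2.
  K_A = 484.8/154.2 = 3.143969, K_B = 129.8/154.2 = 0.841764, K_C = 60.9/154.2 = 0.394942
Newton iteration, V/F⁰ = 0.59:
  V/F = 0.5900: g = -0.26963, g' = -0.5560 → V/F = 0.1050
  V/F = 0.1050: g = 0.01694, g' = -0.7898 → V/F = 0.1265
  V/F = 0.1265: g = 0.00042, g' = -0.7516 → V/F = 0.1270
Converged at V/F = 0.1270.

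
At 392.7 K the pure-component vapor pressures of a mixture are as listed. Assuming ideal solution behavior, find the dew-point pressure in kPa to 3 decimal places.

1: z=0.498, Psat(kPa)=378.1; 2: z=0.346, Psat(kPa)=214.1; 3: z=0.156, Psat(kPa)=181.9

At the dew point ψ → 1, so Σzᵢ/Kᵢ = 1 with Kᵢ = Pᵢˢᵃᵗ/P ⇒ 1/P = Σzᵢ/Pᵢˢᵃᵗ.
1/P = 0.498/378.1 + 0.346/214.1 + 0.156/181.9 = 0.003791 ⇒ P = 263.797 kPa

Pdew = 263.797 kPa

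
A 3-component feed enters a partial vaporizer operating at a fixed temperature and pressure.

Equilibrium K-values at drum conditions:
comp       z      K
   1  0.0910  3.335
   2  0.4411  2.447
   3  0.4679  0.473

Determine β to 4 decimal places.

Let β = V/F and solve Σ zᵢ(Kᵢ−1)/(1+β(Kᵢ−1)) = 0.
g(0) = ΣzᵢKᵢ − 1 = 0.6042 and g(1) = 1 − Σzᵢ/Kᵢ = -0.1968, so a root lies in (0, 1).
Newton–Raphson from β = 0.54:
  β = 0.5400: g = 0.10762, g' = -0.6420 → β = 0.7076
  β = 0.7076: g = 0.00225, g' = -0.6265 → β = 0.7112
Converged at β = 0.7112.

β = 0.7112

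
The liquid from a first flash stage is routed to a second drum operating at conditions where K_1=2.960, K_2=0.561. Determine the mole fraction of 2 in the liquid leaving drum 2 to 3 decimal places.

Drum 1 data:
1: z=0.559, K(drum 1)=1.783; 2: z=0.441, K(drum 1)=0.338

x_2 (drum 2) = 0.817

Drum 1:
Let ψ₁ = V/F and solve Σ zᵢ(Kᵢ−1)/(1+ψ₁(Kᵢ−1)) = 0.
Feasibility: ΣzᵢKᵢ = 1.146, Σzᵢ/Kᵢ = 1.618 — both > 1, two phases present.
Newton iteration, ψ₁⁰ = 0.5:
  ψ₁ = 0.500: g = -0.1218, g' = -0.609 → ψ₁ = 0.300
  ψ₁ = 0.300: g = -0.0098, g' = -0.526 → ψ₁ = 0.281
Converged at ψ₁ = 0.281.
Drum-1 compositions:
  1: x = 0.458, y = 0.817
  2: x = 0.542, y = 0.183
Drum-2 feed = drum-1 liquid: z₂ = (0.4581, 0.5419).
Drum 2:
Rachford–Rice: g(ψ₂) = Σ zᵢ(Kᵢ−1)/(1+ψ₂(Kᵢ−1)) = 0.
Check two-phase: ΣzᵢKᵢ = 1.660 > 1 and Σzᵢ/Kᵢ = 1.121 > 1, so g(0) = 0.660 > 0 and g(1) = -0.121 < 0.
Binary case is linear: z₁(K₁−1)(1+ψ₂(K₂−1)) + z₂(K₂−1)(1+ψ₂(K₁−1)) = 0
⇒ ψ₂ = [z₁(K₁−1)+z₂(K₂−1)] / [−(K₁−1)(K₂−1)] = 0.6601/0.8604 = 0.767
  1: x = 0.183, y = 0.542
  2: x = 0.817, y = 0.458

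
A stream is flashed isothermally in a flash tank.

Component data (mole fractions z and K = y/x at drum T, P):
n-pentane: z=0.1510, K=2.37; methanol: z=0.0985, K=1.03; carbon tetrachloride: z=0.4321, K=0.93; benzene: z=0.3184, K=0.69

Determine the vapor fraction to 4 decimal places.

Material balance + equilibrium reduce to Σ zᵢ(Kᵢ−1)/(1+ψ(Kᵢ−1)) = 0.
Feasibility: ΣzᵢKᵢ = 1.0809, Σzᵢ/Kᵢ = 1.0854 — both > 1, two phases present.
Newton–Raphson from ψ = 0.52:
  ψ = 0.5200: g = -0.02535, g' = -0.1425 → ψ = 0.3421
  ψ = 0.3421: g = 0.00237, g' = -0.1720 → ψ = 0.3559
  ψ = 0.3559: g = 0.00002, g' = -0.1690 → ψ = 0.3560
Converged at ψ = 0.3560.

ψ = 0.3560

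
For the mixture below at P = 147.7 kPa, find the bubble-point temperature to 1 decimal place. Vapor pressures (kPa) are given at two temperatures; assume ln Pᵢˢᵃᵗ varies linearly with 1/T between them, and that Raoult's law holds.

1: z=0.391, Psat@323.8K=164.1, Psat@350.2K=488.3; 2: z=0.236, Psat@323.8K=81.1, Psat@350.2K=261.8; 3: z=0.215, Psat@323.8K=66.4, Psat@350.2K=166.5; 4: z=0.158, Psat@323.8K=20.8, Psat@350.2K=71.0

T = 332.6 K

Bubble-point temperature: ΣzᵢPᵢˢᵃᵗ(T) = P. Interpolate ln Pᵢˢᵃᵗ = aᵢ + bᵢ/T.
  T = 323.8 K: ΣzᵢPᵢˢᵃᵗ = 100.87 kPa
  T = 350.2 K: ΣzᵢPᵢˢᵃᵗ = 299.73 kPa
  T = 337.0 K: ΣzᵢPᵢˢᵃᵗ = 177.49 kPa
  T = 330.4 K: ΣzᵢPᵢˢᵃᵗ = 134.53 kPa
  T = 333.7 K: ΣzᵢPᵢˢᵃᵗ = 154.73 kPa
  T = 332.0 K: ΣzᵢPᵢˢᵃᵗ = 144.02 kPa
Interpolating between 332.0 K and 333.7 K gives T ≈ 332.6 K.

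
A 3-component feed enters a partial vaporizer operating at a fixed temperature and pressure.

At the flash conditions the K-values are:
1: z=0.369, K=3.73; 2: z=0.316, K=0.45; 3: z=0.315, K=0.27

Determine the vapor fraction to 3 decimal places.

Iterate (Newton) starting at ψ = 0.44:
  ψ = 0.440: g = -0.1104, g' = -1.098 → ψ = 0.339
  ψ = 0.339: g = 0.0034, g' = -1.182 → ψ = 0.342
Converged at ψ = 0.342.

ψ = 0.342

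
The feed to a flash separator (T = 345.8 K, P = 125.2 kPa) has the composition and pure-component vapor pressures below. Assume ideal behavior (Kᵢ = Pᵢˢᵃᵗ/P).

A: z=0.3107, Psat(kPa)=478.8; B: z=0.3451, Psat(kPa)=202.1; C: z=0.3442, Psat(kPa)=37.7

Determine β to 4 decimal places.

Raoult's law: Kᵢ = Pᵢˢᵃᵗ/P = Pᵢˢᵃᵗ/125.2.
  K_A = 478.8/125.2 = 3.824281, K_B = 202.1/125.2 = 1.614217, K_C = 37.7/125.2 = 0.301118
Material balance + equilibrium reduce to Σ zᵢ(Kᵢ−1)/(1+β(Kᵢ−1)) = 0.
Check two-phase: ΣzᵢKᵢ = 1.8489 > 1 and Σzᵢ/Kᵢ = 1.4381 > 1, so g(0) = 0.8489 > 0 and g(1) = -0.4381 < 0.
Newton–Raphson from β = 0.5:
  β = 0.5000: g = 0.15618, g' = -0.8994 → β = 0.6737
  β = 0.6737: g = -0.00232, g' = -0.9596 → β = 0.6712
Converged at β = 0.6712.

β = 0.6712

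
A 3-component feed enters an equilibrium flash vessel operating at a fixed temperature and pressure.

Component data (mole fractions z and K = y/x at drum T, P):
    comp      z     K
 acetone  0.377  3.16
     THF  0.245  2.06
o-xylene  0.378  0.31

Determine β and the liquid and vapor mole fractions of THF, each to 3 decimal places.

Rachford–Rice: g(β) = Σ zᵢ(Kᵢ−1)/(1+β(Kᵢ−1)) = 0.
g(0) = ΣzᵢKᵢ − 1 = 0.813 and g(1) = 1 − Σzᵢ/Kᵢ = -0.458, so a root lies in (0, 1).
Newton–Raphson from β = 0.54:
  β = 0.540: g = 0.1253, g' = -0.943 → β = 0.673
  β = 0.673: g = -0.0034, g' = -1.013 → β = 0.670
Converged at β = 0.670.
Compositions from xᵢ = zᵢ/(1+β(Kᵢ−1)), yᵢ = Kᵢxᵢ:
  acetone: x = 0.154, y = 0.487
  THF: x = 0.143, y = 0.295
  o-xylene: x = 0.703, y = 0.218

β = 0.670, x_THF = 0.143, y_THF = 0.295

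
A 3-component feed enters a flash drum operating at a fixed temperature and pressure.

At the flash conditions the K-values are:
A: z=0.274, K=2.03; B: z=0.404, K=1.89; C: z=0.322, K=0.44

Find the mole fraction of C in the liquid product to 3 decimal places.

Let ψ = V/F and solve Σ zᵢ(Kᵢ−1)/(1+ψ(Kᵢ−1)) = 0.
Check two-phase: ΣzᵢKᵢ = 1.461 > 1 and Σzᵢ/Kᵢ = 1.081 > 1, so g(0) = 0.461 > 0 and g(1) = -0.081 < 0.
Newton iteration, ψ⁰ = 0.5:
  ψ = 0.500: g = 0.1847, g' = -0.475 → ψ = 0.889
  ψ = 0.889: g = -0.0110, g' = -0.579 → ψ = 0.870
Converged at ψ = 0.870.
Compositions from xᵢ = zᵢ/(1+ψ(Kᵢ−1)), yᵢ = Kᵢxᵢ:
  A: x = 0.145, y = 0.293
  B: x = 0.228, y = 0.430
  C: x = 0.628, y = 0.276

x_C = 0.628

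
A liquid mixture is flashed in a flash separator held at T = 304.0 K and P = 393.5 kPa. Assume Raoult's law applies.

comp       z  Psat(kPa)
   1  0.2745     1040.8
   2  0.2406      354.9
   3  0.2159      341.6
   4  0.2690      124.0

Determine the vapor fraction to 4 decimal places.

Raoult's law: Kᵢ = Pᵢˢᵃᵗ/P = Pᵢˢᵃᵗ/393.5.
  K_1 = 1040.8/393.5 = 2.644981, K_2 = 354.9/393.5 = 0.901906, K_3 = 341.6/393.5 = 0.868107, K_4 = 124.0/393.5 = 0.315121
Material balance + equilibrium reduce to Σ zᵢ(Kᵢ−1)/(1+ψ(Kᵢ−1)) = 0.
Check two-phase: ΣzᵢKᵢ = 1.2152 > 1 and Σzᵢ/Kᵢ = 1.4729 > 1, so g(0) = 0.2152 > 0 and g(1) = -0.4729 < 0.
Newton iteration, ψ⁰ = 0.5:
  ψ = 0.5000: g = -0.08772, g' = -0.5223 → ψ = 0.3321
  ψ = 0.3321: g = -0.00061, g' = -0.5287 → ψ = 0.3309
Converged at ψ = 0.3309.

ψ = 0.3309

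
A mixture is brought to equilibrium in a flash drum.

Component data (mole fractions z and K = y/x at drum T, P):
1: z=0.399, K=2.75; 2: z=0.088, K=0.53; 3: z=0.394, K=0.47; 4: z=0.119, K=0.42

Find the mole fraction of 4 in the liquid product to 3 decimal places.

x_4 = 0.156

Material balance + equilibrium reduce to Σ zᵢ(Kᵢ−1)/(1+V/F(Kᵢ−1)) = 0.
Feasibility: ΣzᵢKᵢ = 1.379, Σzᵢ/Kᵢ = 1.433 — both > 1, two phases present.
Newton–Raphson from V/F = 0.5:
  V/F = 0.500: g = -0.0630, g' = -0.665 → V/F = 0.405
  V/F = 0.405: g = 0.0012, g' = -0.696 → V/F = 0.407
Converged at V/F = 0.407.
Compositions from xᵢ = zᵢ/(1+V/F(Kᵢ−1)), yᵢ = Kᵢxᵢ:
  1: x = 0.233, y = 0.641
  2: x = 0.109, y = 0.058
  3: x = 0.502, y = 0.236
  4: x = 0.156, y = 0.065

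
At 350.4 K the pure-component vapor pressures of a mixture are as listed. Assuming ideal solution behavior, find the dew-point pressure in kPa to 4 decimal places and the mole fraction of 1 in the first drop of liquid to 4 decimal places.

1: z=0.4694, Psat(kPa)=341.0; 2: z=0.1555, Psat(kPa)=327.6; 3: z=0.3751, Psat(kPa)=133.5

At the dew point ψ → 1, so Σzᵢ/Kᵢ = 1 with Kᵢ = Pᵢˢᵃᵗ/P ⇒ 1/P = Σzᵢ/Pᵢˢᵃᵗ.
1/P = 0.4694/341.0 + 0.1555/327.6 + 0.3751/133.5 = 0.0046609 ⇒ P = 214.5489 kPa
xᵢ = zᵢP/Pᵢˢᵃᵗ ⇒ x_1 = 0.4694·214.5489/341.0 = 0.2953

Pdew = 214.5489 kPa, x_1 = 0.2953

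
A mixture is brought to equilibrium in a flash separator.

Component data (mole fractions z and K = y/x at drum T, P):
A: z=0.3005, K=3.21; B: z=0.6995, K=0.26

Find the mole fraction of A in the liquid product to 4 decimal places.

Material balance + equilibrium reduce to Σ zᵢ(Kᵢ−1)/(1+ψ(Kᵢ−1)) = 0.
Feasibility: ΣzᵢKᵢ = 1.1465, Σzᵢ/Kᵢ = 2.7840 — both > 1, two phases present.
Binary case is linear: z₁(K₁−1)(1+ψ(K₂−1)) + z₂(K₂−1)(1+ψ(K₁−1)) = 0
⇒ ψ = [z₁(K₁−1)+z₂(K₂−1)] / [−(K₁−1)(K₂−1)] = 0.14647/1.63540 = 0.0896
Compositions from xᵢ = zᵢ/(1+ψ(Kᵢ−1)), yᵢ = Kᵢxᵢ:
  A: x = 0.2508, y = 0.8052
  B: x = 0.7492, y = 0.1948

x_A = 0.2508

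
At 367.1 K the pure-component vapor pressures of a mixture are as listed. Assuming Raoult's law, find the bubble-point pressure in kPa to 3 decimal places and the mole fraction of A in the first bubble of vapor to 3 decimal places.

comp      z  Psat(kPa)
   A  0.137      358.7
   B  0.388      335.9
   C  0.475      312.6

At the bubble point ψ → 0, so ΣzᵢKᵢ = 1 with Kᵢ = Pᵢˢᵃᵗ/P ⇒ P = ΣzᵢPᵢˢᵃᵗ.
P = 0.137·358.7 + 0.388·335.9 + 0.475·312.6 = 327.956 kPa
yᵢ = zᵢPᵢˢᵃᵗ/P ⇒ y_A = 0.137·358.7/327.956 = 0.150

Pbub = 327.956 kPa, y_A = 0.150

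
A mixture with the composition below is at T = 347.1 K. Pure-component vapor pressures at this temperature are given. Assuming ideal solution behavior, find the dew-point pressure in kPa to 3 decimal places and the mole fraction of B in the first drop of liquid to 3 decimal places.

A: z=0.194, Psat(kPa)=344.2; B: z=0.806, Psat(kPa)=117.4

At the dew point ψ → 1, so Σzᵢ/Kᵢ = 1 with Kᵢ = Pᵢˢᵃᵗ/P ⇒ 1/P = Σzᵢ/Pᵢˢᵃᵗ.
1/P = 0.194/344.2 + 0.806/117.4 = 0.007429 ⇒ P = 134.607 kPa
xᵢ = zᵢP/Pᵢˢᵃᵗ ⇒ x_B = 0.806·134.607/117.4 = 0.924

Pdew = 134.607 kPa, x_B = 0.924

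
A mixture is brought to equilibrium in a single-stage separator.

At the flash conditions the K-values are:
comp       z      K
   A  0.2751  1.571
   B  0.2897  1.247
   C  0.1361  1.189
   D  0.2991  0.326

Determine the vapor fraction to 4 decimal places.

ψ = 0.2035

Let ψ = V/F and solve Σ zᵢ(Kᵢ−1)/(1+ψ(Kᵢ−1)) = 0.
Feasibility: ΣzᵢKᵢ = 1.0528, Σzᵢ/Kᵢ = 1.4394 — both > 1, two phases present.
Iterate (Newton) starting at ψ = 0.5:
  ψ = 0.5000: g = -0.09467, g' = -0.3814 → ψ = 0.2518
  ψ = 0.2518: g = -0.01354, g' = -0.2858 → ψ = 0.2044
  ψ = 0.2044: g = -0.00026, g' = -0.2752 → ψ = 0.2035
Converged at ψ = 0.2035.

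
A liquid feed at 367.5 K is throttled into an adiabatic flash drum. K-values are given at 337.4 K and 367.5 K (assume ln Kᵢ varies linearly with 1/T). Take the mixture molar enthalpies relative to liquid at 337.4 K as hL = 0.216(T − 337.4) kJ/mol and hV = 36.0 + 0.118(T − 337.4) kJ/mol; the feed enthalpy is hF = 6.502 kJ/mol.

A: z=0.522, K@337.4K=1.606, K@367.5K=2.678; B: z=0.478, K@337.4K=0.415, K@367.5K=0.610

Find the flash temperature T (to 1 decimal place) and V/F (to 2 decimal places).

Adiabatic flash: solve Rachford–Rice at each trial T, then check hF = ψ·hV(T) + (1−ψ)·hL(T).
  T = 337.4 K: K = (1.606, 0.415), RR gives ψ = 0.104, H_out = 3.727 kJ/mol
  T = 367.5 K: K = (2.678, 0.610), RR gives ψ = 1.000, H_out = 39.552 kJ/mol
  T = 352.4 K: K = (2.095, 0.507), RR gives ψ = 0.622, H_out = 24.723 kJ/mol
  T = 344.9 K: K = (1.840, 0.460), RR gives ψ = 0.397, H_out = 15.611 kJ/mol
  T = 341.1 K: K = (1.719, 0.437), RR gives ψ = 0.261, H_out = 10.117 kJ/mol
  T = 339.2 K: K = (1.660, 0.425), RR gives ψ = 0.184, H_out = 6.997 kJ/mol
Linear interpolation between T = 337.4 (H_out = 3.727) and T = 339.2 (H_out = 6.997) on hF = 6.502 gives T ≈ 338.9 K, at which ψ = 0.17.

T = 338.9 K, V/F = 0.17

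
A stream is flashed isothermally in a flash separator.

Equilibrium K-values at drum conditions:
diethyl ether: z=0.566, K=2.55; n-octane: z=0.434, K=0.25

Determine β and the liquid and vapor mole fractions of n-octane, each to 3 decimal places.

β = 0.475, x_n-octane = 0.674, y_n-octane = 0.168

Material balance + equilibrium reduce to Σ zᵢ(Kᵢ−1)/(1+β(Kᵢ−1)) = 0.
Feasibility: ΣzᵢKᵢ = 1.552, Σzᵢ/Kᵢ = 1.958 — both > 1, two phases present.
Newton iteration, β⁰ = 0.33:
  β = 0.330: g = 0.1479, g' = -1.026 → β = 0.474
  β = 0.474: g = 0.0006, g' = -1.040 → β = 0.475
Converged at β = 0.475.
Compositions from xᵢ = zᵢ/(1+β(Kᵢ−1)), yᵢ = Kᵢxᵢ:
  diethyl ether: x = 0.326, y = 0.832
  n-octane: x = 0.674, y = 0.168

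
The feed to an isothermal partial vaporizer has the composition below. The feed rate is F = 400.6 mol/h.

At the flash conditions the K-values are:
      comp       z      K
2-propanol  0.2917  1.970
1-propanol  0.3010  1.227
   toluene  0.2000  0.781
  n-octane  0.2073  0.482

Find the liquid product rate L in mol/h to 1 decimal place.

Let β = V/F and solve Σ zᵢ(Kᵢ−1)/(1+β(Kᵢ−1)) = 0.
Check two-phase: ΣzᵢKᵢ = 1.2001 > 1 and Σzᵢ/Kᵢ = 1.0795 > 1, so g(0) = 0.2001 > 0 and g(1) = -0.0795 < 0.
Iterate (Newton) starting at β = 0.5:
  β = 0.5000: g = 0.05780, g' = -0.2504 → β = 0.7309
  β = 0.7309: g = -0.00077, g' = -0.2630 → β = 0.7279
Converged at β = 0.7279.
Then V = β·F = 0.7279·400.6 = 291.6 mol/h and L = F − V = 109.0 mol/h.

L = 109.0 mol/h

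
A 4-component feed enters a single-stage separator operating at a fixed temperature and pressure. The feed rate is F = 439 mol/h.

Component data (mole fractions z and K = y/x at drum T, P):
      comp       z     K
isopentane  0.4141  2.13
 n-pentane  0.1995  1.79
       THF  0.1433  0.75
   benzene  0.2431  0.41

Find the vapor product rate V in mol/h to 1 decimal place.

Rachford–Rice: g(β) = Σ zᵢ(Kᵢ−1)/(1+β(Kᵢ−1)) = 0.
Feasibility: ΣzᵢKᵢ = 1.4463, Σzᵢ/Kᵢ = 1.0899 — both > 1, two phases present.
Newton–Raphson from β = 0.41:
  β = 0.4100: g = 0.20971, g' = -0.4763 → β = 0.8503
  β = 0.8503: g = -0.00038, g' = -0.5373 → β = 0.8495
Converged at β = 0.8495.
Then V = β·F = 0.8495·439 = 373.0 mol/h and L = F − V = 66.0 mol/h.

V = 373.0 mol/h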